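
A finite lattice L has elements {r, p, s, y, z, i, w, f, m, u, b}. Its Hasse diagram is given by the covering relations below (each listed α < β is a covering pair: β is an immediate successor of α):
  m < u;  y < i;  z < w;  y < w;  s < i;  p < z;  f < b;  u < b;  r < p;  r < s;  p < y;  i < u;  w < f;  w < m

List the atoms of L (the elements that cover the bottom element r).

p, s

The atoms are exactly the elements that cover r: p, s.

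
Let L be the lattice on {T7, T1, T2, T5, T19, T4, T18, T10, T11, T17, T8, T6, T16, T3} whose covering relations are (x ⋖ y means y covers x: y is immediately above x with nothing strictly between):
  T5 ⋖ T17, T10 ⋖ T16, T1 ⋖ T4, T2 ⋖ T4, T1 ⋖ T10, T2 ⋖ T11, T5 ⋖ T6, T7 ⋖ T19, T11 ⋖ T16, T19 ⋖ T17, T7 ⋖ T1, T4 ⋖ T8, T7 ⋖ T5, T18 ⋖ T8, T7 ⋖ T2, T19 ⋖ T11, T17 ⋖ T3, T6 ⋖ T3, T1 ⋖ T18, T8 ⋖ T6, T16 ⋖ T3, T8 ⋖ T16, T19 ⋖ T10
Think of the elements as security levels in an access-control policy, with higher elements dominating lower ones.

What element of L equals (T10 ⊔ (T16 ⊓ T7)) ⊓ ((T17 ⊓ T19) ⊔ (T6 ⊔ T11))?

T10

T16 ∧ T7 = T7
T10 ∨ T7 = T10
T17 ∧ T19 = T19
T6 ∨ T11 = T3
T19 ∨ T3 = T3
T10 ∧ T3 = T10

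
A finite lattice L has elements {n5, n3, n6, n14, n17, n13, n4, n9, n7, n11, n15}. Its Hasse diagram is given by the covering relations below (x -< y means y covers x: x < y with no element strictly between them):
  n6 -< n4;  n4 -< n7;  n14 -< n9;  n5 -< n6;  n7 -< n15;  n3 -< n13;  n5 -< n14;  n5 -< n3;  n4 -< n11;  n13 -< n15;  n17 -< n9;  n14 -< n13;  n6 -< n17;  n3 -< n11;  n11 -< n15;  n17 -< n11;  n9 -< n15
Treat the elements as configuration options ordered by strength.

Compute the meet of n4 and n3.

n5

Common lower bounds of {n4, n3}: n5.
The greatest among these is n5.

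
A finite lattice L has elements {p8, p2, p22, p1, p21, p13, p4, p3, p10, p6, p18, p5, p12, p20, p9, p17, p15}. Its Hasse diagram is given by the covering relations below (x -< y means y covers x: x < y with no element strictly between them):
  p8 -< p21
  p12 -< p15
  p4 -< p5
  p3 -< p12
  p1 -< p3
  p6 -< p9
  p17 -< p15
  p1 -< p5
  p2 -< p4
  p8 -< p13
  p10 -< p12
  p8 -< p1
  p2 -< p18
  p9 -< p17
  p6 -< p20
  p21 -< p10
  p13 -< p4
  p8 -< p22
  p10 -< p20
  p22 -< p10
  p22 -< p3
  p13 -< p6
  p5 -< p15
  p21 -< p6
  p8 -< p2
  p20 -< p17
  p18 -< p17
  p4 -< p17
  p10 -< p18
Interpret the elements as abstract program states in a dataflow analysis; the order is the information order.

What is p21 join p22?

p10

Common upper bounds of {p21, p22}: p10, p12, p15, p17, p18, p20.
The least among these is p10.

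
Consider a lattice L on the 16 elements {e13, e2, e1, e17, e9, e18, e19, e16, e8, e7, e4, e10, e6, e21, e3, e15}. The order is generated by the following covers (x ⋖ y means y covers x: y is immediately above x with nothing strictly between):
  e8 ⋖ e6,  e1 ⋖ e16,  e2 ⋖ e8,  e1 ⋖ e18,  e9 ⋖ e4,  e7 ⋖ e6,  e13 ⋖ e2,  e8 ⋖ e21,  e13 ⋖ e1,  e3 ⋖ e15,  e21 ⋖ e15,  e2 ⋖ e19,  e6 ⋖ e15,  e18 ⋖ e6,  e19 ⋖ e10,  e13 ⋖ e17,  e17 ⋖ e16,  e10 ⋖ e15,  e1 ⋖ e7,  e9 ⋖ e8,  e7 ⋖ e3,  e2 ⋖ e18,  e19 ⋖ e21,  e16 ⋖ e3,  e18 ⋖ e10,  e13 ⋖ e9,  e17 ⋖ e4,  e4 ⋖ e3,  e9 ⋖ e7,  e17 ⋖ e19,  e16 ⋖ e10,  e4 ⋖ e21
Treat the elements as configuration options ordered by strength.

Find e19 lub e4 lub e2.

Common upper bounds of {e19, e4, e2}: e15, e21.
The least among these is e21.

e21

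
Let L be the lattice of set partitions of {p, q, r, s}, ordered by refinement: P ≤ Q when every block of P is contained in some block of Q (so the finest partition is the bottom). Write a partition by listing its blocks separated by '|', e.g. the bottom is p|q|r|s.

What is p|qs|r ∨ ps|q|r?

Common upper bounds of {p|qs|r, ps|q|r}: pqrs, pqs|r.
The least among these is pqs|r.

pqs|r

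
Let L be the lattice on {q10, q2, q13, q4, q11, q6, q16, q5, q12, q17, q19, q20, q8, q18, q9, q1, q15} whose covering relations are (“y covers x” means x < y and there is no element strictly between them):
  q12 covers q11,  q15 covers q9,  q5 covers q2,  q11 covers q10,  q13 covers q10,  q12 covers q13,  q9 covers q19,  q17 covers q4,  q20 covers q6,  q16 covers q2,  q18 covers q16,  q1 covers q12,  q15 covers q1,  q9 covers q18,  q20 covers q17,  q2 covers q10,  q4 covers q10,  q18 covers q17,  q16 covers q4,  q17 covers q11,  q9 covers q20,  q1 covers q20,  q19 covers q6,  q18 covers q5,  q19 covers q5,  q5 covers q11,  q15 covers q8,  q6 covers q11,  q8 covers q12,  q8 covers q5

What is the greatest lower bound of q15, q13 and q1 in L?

q13

Common lower bounds of {q15, q13, q1}: q10, q13.
The greatest among these is q13.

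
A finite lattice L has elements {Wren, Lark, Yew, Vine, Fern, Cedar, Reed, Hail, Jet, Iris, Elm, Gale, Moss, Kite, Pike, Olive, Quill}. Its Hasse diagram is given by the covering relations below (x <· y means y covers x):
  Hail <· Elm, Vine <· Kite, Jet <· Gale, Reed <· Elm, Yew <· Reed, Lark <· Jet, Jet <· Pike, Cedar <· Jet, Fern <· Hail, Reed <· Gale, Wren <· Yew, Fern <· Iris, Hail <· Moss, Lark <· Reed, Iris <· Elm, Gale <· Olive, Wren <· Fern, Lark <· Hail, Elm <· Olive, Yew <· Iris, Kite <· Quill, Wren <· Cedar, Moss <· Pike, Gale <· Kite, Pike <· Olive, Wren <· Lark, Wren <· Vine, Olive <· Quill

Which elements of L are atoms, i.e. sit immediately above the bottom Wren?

Cedar, Fern, Lark, Vine, Yew

The atoms are exactly the elements that cover Wren: Cedar, Fern, Lark, Vine, Yew.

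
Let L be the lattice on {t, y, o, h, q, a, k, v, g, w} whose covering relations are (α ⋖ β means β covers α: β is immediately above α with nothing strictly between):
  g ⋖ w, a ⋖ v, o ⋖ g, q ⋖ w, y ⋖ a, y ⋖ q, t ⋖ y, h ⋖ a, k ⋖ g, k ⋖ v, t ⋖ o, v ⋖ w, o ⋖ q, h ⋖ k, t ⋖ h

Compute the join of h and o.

g

Common upper bounds of {h, o}: g, w.
The least among these is g.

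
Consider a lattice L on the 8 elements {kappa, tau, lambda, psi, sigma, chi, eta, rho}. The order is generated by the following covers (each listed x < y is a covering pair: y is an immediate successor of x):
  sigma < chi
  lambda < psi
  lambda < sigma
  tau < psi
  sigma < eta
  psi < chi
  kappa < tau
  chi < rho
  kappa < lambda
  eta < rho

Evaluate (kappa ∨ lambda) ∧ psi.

kappa ∨ lambda = lambda
lambda ∧ psi = lambda

lambda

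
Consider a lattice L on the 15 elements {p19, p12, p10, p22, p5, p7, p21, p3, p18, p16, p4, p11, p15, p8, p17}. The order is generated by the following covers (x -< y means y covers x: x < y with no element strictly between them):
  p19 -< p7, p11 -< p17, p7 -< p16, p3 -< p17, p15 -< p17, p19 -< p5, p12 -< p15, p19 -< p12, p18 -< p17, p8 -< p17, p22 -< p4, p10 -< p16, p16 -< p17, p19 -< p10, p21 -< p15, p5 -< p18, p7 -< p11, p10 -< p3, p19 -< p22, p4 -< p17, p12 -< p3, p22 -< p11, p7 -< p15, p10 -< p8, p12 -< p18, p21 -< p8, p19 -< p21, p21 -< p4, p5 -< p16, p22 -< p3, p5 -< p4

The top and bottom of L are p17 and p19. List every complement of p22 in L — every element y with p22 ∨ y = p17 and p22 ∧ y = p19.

Need y with p22 ∨ y = p17 and p22 ∧ y = p19.
Checking each element gives: p15, p16, p18, p8.

p15, p16, p18, p8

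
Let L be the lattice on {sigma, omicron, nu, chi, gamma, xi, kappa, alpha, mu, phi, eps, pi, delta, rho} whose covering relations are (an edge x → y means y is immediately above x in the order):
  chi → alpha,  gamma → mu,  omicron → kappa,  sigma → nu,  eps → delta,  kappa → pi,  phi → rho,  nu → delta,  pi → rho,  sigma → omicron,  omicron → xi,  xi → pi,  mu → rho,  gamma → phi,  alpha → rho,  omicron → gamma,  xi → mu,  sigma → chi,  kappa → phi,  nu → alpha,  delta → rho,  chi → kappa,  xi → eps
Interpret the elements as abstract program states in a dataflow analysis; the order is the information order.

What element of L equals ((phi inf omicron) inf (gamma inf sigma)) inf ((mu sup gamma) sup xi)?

phi ∧ omicron = omicron
gamma ∧ sigma = sigma
omicron ∧ sigma = sigma
mu ∨ gamma = mu
mu ∨ xi = mu
sigma ∧ mu = sigma

sigma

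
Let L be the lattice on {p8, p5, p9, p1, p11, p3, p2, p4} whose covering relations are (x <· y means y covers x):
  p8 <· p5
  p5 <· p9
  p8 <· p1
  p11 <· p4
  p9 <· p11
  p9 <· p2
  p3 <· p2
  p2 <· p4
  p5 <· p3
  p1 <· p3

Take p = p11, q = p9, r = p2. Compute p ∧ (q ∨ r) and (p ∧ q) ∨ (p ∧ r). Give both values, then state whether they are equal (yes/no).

q ∨ r = p2, so p ∧ (q ∨ r) = p11 ∧ p2 = p9.
p ∧ q = p9 and p ∧ r = p9, so (p ∧ q) ∨ (p ∧ r) = p9 ∨ p9 = p9.
Equal: yes.

p9; p9; yes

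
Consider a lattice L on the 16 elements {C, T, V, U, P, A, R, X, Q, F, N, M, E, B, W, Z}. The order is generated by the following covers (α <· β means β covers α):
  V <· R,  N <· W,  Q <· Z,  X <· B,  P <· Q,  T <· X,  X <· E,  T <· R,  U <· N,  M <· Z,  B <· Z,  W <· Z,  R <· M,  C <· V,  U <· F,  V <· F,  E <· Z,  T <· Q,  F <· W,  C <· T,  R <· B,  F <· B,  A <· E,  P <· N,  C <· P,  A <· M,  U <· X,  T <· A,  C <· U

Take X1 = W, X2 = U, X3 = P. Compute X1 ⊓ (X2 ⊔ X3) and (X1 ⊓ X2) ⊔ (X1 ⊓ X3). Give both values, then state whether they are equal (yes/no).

N; N; yes

X2 ⊔ X3 = N, so X1 ⊓ (X2 ⊔ X3) = W ⊓ N = N.
X1 ⊓ X2 = U and X1 ⊓ X3 = P, so (X1 ⊓ X2) ⊔ (X1 ⊓ X3) = U ⊔ P = N.
Equal: yes.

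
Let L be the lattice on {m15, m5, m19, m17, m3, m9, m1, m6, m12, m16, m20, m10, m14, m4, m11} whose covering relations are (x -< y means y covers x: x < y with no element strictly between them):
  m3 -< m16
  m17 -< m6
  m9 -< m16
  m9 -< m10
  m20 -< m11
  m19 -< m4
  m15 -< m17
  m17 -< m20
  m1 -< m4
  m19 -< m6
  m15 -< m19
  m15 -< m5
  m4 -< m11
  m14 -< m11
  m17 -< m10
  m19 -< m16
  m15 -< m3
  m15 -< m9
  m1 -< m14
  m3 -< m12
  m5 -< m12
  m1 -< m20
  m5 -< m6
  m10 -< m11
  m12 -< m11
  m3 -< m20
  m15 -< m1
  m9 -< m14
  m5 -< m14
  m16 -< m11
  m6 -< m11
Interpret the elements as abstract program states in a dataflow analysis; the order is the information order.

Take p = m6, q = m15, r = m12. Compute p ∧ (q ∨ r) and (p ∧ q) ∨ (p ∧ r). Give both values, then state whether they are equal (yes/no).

m5; m5; yes

q ∨ r = m12, so p ∧ (q ∨ r) = m6 ∧ m12 = m5.
p ∧ q = m15 and p ∧ r = m5, so (p ∧ q) ∨ (p ∧ r) = m15 ∨ m5 = m5.
Equal: yes.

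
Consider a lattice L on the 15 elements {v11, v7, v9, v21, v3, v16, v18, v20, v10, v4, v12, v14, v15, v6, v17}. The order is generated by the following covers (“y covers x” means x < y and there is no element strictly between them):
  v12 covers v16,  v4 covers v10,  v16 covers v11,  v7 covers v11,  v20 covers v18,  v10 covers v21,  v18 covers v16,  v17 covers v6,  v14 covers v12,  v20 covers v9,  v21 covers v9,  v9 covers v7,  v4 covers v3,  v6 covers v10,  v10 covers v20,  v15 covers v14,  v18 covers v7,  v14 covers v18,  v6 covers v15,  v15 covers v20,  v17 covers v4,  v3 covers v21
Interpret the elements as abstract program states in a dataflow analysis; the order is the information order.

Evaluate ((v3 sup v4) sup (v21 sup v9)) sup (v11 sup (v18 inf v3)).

v3 ∨ v4 = v4
v21 ∨ v9 = v21
v4 ∨ v21 = v4
v18 ∧ v3 = v7
v11 ∨ v7 = v7
v4 ∨ v7 = v4

v4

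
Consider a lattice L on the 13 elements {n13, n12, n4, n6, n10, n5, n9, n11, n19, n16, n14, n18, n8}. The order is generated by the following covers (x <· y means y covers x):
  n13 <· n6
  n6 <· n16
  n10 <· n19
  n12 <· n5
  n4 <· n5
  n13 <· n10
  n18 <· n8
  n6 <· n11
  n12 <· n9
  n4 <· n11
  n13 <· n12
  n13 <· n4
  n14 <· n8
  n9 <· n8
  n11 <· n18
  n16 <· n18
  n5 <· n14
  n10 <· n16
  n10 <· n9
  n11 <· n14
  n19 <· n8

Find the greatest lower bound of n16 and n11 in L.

Common lower bounds of {n16, n11}: n13, n6.
The greatest among these is n6.

n6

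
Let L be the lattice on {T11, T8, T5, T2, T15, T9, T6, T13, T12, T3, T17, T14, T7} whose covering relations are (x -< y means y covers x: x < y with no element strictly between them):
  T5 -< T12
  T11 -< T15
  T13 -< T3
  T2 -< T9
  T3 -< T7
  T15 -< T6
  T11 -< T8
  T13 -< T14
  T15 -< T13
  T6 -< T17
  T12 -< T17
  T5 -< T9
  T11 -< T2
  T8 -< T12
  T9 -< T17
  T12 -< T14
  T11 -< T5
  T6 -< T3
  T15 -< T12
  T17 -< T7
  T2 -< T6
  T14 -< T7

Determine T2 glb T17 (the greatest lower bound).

Common lower bounds of {T2, T17}: T11, T2.
The greatest among these is T2.

T2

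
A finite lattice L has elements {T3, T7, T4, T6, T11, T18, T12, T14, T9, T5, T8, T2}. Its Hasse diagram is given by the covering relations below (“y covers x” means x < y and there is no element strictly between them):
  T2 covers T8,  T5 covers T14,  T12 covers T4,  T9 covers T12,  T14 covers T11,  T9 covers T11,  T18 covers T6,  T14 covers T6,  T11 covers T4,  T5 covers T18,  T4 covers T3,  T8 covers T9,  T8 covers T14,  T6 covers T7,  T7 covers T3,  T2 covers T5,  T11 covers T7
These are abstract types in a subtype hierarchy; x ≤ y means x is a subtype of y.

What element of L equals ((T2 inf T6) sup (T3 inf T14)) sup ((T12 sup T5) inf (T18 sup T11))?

T2 ∧ T6 = T6
T3 ∧ T14 = T3
T6 ∨ T3 = T6
T12 ∨ T5 = T2
T18 ∨ T11 = T5
T2 ∧ T5 = T5
T6 ∨ T5 = T5

T5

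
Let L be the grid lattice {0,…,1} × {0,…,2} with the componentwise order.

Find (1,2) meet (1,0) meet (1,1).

(1,0)

In a product of chains, the meet is componentwise min, giving (1,0).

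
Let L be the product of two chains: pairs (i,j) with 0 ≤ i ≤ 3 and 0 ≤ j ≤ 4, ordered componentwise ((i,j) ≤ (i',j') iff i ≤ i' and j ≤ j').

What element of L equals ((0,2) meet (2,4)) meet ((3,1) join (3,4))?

(0,2)

(0,2) ∧ (2,4) = (0,2)
(3,1) ∨ (3,4) = (3,4)
(0,2) ∧ (3,4) = (0,2)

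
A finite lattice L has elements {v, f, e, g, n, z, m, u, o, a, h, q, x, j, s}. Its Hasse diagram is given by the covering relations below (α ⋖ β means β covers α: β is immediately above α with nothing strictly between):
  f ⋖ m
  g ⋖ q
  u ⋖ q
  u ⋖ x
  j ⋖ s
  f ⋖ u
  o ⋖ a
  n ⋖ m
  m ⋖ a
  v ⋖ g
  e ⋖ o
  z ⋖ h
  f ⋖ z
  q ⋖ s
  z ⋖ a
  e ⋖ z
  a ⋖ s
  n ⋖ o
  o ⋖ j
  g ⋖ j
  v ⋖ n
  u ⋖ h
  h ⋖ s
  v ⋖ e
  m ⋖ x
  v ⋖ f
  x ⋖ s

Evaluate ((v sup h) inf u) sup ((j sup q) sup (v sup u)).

v ∨ h = h
h ∧ u = u
j ∨ q = s
v ∨ u = u
s ∨ u = s
u ∨ s = s

s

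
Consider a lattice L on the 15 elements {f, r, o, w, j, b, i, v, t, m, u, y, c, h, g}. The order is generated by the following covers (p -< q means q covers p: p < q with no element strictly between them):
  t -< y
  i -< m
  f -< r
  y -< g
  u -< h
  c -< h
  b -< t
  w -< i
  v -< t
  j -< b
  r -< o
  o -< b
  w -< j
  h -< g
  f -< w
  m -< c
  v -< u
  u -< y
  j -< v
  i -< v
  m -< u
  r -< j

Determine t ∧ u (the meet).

v

Common lower bounds of {t, u}: f, i, j, r, v, w.
The greatest among these is v.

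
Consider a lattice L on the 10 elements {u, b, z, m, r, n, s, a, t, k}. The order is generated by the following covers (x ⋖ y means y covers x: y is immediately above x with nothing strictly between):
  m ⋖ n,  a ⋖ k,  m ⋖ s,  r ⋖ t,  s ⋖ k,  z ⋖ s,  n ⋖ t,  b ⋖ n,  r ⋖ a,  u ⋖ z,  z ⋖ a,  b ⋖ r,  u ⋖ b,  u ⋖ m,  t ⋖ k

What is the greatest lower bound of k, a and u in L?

Common lower bounds of {k, a, u}: u.
The greatest among these is u.

u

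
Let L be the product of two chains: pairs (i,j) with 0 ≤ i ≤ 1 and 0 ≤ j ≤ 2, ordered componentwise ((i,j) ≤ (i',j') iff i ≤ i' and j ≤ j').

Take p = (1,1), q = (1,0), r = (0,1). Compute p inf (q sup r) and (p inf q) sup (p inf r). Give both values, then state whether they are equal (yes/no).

(1,1); (1,1); yes

q sup r = (1,1), so p inf (q sup r) = (1,1) inf (1,1) = (1,1).
p inf q = (1,0) and p inf r = (0,1), so (p inf q) sup (p inf r) = (1,0) sup (0,1) = (1,1).
Equal: yes.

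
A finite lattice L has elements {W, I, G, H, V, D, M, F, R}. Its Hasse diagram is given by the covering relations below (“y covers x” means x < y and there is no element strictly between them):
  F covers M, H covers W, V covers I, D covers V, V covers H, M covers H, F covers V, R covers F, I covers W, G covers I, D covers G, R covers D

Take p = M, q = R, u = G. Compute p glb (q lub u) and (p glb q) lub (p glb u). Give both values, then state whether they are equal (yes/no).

q lub u = R, so p glb (q lub u) = M glb R = M.
p glb q = M and p glb u = W, so (p glb q) lub (p glb u) = M lub W = M.
Equal: yes.

M; M; yes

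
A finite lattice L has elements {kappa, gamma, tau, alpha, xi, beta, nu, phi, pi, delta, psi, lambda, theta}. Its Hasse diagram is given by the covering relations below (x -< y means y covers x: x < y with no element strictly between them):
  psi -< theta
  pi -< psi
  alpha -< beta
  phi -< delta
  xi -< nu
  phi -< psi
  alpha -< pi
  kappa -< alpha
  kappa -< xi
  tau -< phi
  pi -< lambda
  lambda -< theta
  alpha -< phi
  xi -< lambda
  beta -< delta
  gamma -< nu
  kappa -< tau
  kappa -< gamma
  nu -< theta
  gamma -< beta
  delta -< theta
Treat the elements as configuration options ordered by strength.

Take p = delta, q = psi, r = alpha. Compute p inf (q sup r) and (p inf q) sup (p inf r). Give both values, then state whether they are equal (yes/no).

phi; phi; yes

q sup r = psi, so p inf (q sup r) = delta inf psi = phi.
p inf q = phi and p inf r = alpha, so (p inf q) sup (p inf r) = phi sup alpha = phi.
Equal: yes.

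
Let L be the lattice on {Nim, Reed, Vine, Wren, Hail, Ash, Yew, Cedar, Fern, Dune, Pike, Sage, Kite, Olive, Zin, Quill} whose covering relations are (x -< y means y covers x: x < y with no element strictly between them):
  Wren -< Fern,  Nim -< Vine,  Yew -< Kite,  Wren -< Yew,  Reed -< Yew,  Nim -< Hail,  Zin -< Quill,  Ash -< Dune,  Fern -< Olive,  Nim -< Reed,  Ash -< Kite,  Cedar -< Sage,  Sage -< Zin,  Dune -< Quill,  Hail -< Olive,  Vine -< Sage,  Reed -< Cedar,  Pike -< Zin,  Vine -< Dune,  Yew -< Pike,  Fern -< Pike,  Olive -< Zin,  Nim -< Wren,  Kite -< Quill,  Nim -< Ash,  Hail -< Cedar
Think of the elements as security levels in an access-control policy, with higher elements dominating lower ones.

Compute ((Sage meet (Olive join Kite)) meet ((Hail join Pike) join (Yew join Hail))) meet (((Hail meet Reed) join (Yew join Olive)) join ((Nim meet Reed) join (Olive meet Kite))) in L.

Olive ∨ Kite = Quill
Sage ∧ Quill = Sage
Hail ∨ Pike = Zin
Yew ∨ Hail = Zin
Zin ∨ Zin = Zin
Sage ∧ Zin = Sage
Hail ∧ Reed = Nim
Yew ∨ Olive = Zin
Nim ∨ Zin = Zin
Nim ∧ Reed = Nim
Olive ∧ Kite = Wren
Nim ∨ Wren = Wren
Zin ∨ Wren = Zin
Sage ∧ Zin = Sage

Sage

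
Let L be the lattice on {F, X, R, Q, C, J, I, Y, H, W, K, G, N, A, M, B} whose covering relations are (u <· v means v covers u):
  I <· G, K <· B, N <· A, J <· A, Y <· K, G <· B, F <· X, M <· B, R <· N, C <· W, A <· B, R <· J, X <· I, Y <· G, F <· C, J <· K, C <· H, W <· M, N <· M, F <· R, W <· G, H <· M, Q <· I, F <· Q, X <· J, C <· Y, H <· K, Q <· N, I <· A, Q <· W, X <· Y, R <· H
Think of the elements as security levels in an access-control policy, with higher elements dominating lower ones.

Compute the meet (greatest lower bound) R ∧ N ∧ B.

R

Common lower bounds of {R, N, B}: F, R.
The greatest among these is R.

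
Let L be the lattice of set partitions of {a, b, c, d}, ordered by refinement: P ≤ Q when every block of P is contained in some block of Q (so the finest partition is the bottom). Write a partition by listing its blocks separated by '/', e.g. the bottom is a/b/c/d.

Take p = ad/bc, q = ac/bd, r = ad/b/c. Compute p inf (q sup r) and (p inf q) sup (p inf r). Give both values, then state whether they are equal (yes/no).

q sup r = abcd, so p inf (q sup r) = ad/bc inf abcd = ad/bc.
p inf q = a/b/c/d and p inf r = ad/b/c, so (p inf q) sup (p inf r) = a/b/c/d sup ad/b/c = ad/b/c.
Equal: no.

ad/bc; ad/b/c; no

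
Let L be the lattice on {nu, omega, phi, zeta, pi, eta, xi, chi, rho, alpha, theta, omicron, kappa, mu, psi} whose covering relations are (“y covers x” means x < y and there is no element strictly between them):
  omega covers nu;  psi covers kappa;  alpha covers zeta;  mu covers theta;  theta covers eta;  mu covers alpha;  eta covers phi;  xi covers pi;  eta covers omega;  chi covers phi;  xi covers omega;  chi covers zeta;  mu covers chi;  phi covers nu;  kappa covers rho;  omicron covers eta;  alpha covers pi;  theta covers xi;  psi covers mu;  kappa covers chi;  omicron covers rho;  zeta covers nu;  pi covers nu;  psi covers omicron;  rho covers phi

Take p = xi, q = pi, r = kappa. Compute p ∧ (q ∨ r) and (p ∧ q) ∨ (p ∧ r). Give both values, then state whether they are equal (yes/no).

xi; pi; no

q ∨ r = psi, so p ∧ (q ∨ r) = xi ∧ psi = xi.
p ∧ q = pi and p ∧ r = nu, so (p ∧ q) ∨ (p ∧ r) = pi ∨ nu = pi.
Equal: no.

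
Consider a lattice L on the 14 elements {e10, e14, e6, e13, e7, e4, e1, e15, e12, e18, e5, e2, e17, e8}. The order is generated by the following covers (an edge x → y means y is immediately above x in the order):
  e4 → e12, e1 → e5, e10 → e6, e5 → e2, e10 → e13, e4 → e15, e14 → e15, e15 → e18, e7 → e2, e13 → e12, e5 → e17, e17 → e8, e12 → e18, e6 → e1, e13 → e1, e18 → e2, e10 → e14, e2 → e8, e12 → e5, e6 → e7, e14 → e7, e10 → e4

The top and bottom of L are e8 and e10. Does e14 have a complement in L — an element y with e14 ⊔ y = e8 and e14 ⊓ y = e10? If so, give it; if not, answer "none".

Need y with e14 ∨ y = e8 and e14 ∧ y = e10.
Checking each element gives: e17.

e17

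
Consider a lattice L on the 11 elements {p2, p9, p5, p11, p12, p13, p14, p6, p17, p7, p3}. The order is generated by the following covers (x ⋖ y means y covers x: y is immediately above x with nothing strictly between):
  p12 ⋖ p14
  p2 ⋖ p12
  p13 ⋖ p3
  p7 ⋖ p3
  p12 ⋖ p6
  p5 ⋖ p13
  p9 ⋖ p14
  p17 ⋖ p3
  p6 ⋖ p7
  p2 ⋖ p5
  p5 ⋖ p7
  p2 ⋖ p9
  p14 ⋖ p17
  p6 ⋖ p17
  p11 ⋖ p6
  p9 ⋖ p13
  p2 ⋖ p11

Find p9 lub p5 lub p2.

Common upper bounds of {p9, p5, p2}: p13, p3.
The least among these is p13.

p13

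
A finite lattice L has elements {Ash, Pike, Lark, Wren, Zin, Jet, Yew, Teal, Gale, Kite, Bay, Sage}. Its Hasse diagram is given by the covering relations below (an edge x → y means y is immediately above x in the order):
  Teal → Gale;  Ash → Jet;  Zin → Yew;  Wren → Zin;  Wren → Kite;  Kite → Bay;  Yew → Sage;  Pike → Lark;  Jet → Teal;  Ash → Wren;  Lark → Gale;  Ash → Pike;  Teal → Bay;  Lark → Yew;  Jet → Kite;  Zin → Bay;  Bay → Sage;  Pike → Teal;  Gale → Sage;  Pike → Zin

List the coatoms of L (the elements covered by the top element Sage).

Bay, Gale, Yew

The coatoms are exactly the elements covered by Sage: Bay, Gale, Yew.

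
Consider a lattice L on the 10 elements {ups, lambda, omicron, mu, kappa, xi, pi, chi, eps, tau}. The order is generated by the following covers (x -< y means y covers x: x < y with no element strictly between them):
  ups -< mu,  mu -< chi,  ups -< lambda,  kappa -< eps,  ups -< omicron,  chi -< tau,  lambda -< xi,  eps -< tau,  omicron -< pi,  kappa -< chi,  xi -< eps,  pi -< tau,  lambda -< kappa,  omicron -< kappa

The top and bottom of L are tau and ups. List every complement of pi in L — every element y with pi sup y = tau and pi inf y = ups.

lambda, mu, xi

Need y with pi ∨ y = tau and pi ∧ y = ups.
Checking each element gives: lambda, mu, xi.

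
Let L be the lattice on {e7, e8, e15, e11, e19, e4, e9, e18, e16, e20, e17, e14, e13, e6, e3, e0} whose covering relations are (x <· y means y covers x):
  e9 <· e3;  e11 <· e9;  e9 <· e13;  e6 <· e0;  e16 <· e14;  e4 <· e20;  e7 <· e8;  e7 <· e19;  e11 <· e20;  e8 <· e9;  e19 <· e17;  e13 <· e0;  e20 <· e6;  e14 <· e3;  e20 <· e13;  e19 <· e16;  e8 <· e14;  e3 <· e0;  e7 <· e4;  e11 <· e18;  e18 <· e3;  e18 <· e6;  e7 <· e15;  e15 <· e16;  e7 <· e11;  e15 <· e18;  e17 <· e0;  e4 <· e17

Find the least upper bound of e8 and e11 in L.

Common upper bounds of {e8, e11}: e0, e13, e3, e9.
The least among these is e9.

e9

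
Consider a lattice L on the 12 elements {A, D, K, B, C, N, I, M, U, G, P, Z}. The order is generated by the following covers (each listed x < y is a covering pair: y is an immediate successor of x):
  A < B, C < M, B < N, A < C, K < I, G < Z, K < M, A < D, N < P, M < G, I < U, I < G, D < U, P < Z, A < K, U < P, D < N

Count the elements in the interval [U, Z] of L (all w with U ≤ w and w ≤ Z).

3

The interval [U, Z] = {P, U, Z}, which has 3 elements.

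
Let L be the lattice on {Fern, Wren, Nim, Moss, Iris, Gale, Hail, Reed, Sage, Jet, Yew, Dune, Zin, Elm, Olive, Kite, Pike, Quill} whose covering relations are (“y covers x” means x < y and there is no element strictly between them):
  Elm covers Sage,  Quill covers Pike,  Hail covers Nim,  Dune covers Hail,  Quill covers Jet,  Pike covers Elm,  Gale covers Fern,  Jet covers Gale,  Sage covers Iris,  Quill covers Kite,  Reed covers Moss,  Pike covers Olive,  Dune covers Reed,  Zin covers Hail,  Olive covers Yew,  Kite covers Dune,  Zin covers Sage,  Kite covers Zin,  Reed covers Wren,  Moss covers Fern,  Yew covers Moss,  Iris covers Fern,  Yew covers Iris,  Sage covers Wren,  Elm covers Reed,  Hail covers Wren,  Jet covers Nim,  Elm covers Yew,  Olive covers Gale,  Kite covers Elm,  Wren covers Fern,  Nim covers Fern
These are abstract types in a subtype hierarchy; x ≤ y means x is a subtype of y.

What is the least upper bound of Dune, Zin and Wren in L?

Common upper bounds of {Dune, Zin, Wren}: Kite, Quill.
The least among these is Kite.

Kite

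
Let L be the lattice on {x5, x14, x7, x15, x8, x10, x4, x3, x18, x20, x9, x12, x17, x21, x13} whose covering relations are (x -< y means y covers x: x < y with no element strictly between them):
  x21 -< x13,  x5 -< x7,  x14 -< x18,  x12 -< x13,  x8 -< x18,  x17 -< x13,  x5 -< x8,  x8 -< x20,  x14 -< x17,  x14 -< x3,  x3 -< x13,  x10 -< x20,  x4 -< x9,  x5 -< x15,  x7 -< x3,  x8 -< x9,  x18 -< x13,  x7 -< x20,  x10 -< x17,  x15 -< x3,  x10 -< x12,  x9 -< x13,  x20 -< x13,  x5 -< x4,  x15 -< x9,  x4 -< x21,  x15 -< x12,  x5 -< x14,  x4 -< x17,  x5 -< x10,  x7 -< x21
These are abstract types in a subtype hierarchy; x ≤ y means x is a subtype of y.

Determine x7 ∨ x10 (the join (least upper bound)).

x20

Common upper bounds of {x7, x10}: x13, x20.
The least among these is x20.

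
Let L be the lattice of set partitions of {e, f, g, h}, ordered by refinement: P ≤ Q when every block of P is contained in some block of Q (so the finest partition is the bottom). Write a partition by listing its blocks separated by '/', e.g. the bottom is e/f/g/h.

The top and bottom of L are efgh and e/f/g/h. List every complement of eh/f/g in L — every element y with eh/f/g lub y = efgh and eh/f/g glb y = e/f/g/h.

e/fgh, ef/gh, efg/h, eg/fh

Need y with eh/f/g ∨ y = efgh and eh/f/g ∧ y = e/f/g/h.
Checking each element gives: e/fgh, ef/gh, efg/h, eg/fh.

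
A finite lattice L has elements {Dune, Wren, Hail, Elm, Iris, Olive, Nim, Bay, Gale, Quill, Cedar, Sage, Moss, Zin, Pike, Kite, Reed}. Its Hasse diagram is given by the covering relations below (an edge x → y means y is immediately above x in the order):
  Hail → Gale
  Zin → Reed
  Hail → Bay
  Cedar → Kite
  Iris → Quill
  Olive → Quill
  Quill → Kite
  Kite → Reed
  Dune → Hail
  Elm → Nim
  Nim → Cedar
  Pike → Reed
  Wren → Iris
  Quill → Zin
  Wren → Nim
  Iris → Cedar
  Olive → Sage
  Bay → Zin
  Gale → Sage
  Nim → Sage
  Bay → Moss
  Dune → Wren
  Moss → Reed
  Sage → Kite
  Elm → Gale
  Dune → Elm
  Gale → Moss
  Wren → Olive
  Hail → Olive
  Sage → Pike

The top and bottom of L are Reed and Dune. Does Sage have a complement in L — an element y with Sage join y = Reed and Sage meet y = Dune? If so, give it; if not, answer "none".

For every candidate y, either Sage ∨ y ≠ Reed or Sage ∧ y ≠ Dune; no complement exists.

none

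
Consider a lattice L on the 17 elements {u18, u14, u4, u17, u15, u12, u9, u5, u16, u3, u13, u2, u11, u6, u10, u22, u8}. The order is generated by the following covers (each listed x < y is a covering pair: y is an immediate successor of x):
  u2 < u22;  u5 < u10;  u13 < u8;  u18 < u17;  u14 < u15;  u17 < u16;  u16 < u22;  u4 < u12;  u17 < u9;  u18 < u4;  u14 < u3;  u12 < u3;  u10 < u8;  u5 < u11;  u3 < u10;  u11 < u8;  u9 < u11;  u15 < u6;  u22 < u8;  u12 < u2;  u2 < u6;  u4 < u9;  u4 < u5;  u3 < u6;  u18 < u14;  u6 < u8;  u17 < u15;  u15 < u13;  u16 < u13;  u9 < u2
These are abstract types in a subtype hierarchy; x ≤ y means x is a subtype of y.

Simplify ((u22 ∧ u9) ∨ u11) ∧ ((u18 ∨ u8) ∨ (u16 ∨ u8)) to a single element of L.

u11

u22 ∧ u9 = u9
u9 ∨ u11 = u11
u18 ∨ u8 = u8
u16 ∨ u8 = u8
u8 ∨ u8 = u8
u11 ∧ u8 = u11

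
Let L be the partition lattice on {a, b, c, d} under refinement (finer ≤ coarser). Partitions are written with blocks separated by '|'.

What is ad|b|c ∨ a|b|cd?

acd|b

The join of ad|b|c and a|b|cd merges any blocks that overlap across the partitions, giving acd|b.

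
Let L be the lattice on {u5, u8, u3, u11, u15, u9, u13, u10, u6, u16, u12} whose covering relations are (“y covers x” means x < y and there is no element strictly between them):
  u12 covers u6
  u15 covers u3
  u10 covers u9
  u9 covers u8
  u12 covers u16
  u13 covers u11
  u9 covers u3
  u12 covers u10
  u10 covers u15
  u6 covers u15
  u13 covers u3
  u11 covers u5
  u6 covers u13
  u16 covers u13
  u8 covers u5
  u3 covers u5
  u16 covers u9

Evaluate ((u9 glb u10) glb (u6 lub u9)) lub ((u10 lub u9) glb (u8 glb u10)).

u9

u9 ∧ u10 = u9
u6 ∨ u9 = u12
u9 ∧ u12 = u9
u10 ∨ u9 = u10
u8 ∧ u10 = u8
u10 ∧ u8 = u8
u9 ∨ u8 = u9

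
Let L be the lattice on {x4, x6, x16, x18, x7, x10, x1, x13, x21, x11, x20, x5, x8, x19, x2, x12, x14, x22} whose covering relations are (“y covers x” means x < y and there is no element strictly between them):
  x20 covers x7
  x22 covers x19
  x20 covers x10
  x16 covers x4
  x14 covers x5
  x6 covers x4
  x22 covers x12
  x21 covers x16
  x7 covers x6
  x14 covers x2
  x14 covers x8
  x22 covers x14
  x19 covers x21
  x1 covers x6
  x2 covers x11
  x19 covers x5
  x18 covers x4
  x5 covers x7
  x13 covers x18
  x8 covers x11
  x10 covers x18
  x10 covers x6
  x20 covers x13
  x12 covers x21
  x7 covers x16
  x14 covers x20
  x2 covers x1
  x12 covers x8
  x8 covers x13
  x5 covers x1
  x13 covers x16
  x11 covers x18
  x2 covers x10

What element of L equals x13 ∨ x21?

x13 ∨ x21 = x12

x12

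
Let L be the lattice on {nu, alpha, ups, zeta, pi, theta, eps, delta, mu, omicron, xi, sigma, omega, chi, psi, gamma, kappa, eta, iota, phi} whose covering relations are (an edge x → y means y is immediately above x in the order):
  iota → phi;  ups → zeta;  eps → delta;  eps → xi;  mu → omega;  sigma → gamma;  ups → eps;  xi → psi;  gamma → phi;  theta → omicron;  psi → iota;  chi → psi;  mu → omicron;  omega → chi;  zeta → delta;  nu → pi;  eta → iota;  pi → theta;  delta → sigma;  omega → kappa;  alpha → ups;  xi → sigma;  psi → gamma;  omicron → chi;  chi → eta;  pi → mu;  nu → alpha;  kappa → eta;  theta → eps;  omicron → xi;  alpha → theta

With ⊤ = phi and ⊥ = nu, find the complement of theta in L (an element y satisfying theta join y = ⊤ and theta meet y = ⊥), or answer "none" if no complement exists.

none

For every candidate y, either theta ∨ y ≠ phi or theta ∧ y ≠ nu; no complement exists.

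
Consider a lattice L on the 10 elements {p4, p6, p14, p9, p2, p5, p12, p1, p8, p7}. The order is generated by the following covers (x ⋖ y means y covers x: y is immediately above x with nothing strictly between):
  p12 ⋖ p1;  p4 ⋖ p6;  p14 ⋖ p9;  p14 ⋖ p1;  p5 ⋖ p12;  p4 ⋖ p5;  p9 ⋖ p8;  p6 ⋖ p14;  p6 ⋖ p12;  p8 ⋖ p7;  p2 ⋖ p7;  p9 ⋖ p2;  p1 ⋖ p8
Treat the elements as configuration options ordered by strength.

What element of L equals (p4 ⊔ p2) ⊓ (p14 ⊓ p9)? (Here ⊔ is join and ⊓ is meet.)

p4 ∨ p2 = p2
p14 ∧ p9 = p14
p2 ∧ p14 = p14

p14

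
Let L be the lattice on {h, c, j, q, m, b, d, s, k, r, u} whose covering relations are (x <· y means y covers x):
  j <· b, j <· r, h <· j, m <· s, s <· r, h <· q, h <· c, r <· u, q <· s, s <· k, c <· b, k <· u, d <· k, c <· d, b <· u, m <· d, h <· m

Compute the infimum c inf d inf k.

Common lower bounds of {c, d, k}: c, h.
The greatest among these is c.

c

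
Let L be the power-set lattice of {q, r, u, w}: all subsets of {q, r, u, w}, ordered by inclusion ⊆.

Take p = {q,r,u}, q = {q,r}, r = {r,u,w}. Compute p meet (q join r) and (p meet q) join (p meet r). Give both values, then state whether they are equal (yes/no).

q join r = {q,r,u,w}, so p meet (q join r) = {q,r,u} meet {q,r,u,w} = {q,r,u}.
p meet q = {q,r} and p meet r = {r,u}, so (p meet q) join (p meet r) = {q,r} join {r,u} = {q,r,u}.
Equal: yes.

{q,r,u}; {q,r,u}; yes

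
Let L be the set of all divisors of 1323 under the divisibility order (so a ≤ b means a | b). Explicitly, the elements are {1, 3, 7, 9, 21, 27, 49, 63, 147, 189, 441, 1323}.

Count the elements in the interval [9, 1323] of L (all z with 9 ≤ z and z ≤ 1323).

6

The interval [9, 1323] = {1323, 189, 27, 441, 63, 9}, which has 6 elements.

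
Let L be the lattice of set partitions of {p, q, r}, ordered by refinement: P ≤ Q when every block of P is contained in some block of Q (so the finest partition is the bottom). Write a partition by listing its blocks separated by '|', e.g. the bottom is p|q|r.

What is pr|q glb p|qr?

Common lower bounds of {pr|q, p|qr}: p|q|r.
The greatest among these is p|q|r.

p|q|r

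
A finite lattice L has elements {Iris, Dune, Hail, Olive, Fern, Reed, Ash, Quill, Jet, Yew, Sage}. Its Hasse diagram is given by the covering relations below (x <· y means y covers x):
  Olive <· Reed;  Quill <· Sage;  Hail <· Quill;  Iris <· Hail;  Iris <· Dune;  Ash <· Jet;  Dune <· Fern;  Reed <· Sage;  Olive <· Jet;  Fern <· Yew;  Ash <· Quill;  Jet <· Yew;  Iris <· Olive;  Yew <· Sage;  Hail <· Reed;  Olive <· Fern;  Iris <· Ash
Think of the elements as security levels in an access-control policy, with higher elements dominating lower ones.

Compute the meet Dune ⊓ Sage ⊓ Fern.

Dune

Common lower bounds of {Dune, Sage, Fern}: Dune, Iris.
The greatest among these is Dune.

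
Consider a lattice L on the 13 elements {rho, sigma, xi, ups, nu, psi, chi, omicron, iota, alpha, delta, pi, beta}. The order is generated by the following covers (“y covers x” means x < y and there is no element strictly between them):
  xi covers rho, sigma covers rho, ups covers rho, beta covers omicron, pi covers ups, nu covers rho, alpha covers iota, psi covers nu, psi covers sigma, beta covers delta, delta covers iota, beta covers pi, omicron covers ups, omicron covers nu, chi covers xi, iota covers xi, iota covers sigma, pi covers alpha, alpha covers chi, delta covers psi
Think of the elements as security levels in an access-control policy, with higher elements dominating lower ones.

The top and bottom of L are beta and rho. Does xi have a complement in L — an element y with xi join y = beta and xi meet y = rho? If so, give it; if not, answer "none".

omicron

Need y with xi ∨ y = beta and xi ∧ y = rho.
Checking each element gives: omicron.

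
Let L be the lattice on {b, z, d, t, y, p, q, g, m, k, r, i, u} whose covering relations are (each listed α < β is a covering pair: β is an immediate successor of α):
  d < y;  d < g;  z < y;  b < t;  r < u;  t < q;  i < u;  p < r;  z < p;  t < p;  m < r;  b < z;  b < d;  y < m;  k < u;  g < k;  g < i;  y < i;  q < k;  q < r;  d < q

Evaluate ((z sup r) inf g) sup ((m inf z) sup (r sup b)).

z ∨ r = r
r ∧ g = d
m ∧ z = z
r ∨ b = r
z ∨ r = r
d ∨ r = r

r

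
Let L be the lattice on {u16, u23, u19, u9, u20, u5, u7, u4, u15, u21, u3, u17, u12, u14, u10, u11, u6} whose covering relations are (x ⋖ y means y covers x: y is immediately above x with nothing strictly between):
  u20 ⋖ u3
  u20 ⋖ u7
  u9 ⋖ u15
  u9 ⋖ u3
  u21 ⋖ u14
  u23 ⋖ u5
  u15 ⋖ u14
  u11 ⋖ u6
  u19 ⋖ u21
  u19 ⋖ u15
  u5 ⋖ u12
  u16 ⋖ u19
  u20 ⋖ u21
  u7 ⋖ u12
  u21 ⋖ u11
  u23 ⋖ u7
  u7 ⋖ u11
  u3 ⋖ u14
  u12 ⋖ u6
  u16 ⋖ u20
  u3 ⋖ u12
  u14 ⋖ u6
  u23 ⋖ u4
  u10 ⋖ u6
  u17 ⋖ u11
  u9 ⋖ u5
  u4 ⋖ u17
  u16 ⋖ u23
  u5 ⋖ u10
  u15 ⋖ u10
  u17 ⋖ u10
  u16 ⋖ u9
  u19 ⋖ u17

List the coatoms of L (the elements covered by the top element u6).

u10, u11, u12, u14

The coatoms are exactly the elements covered by u6: u10, u11, u12, u14.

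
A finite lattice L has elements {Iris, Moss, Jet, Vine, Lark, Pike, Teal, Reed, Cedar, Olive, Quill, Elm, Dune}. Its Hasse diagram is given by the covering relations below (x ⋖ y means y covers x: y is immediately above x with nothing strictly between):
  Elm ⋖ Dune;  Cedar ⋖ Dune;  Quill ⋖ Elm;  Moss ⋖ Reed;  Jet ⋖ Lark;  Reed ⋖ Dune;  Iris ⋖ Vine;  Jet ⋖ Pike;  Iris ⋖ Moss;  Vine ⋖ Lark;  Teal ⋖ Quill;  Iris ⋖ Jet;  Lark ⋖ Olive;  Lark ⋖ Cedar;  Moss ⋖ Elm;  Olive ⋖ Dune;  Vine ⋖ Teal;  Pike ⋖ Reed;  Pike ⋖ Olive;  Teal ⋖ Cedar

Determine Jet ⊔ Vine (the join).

Common upper bounds of {Jet, Vine}: Cedar, Dune, Lark, Olive.
The least among these is Lark.

Lark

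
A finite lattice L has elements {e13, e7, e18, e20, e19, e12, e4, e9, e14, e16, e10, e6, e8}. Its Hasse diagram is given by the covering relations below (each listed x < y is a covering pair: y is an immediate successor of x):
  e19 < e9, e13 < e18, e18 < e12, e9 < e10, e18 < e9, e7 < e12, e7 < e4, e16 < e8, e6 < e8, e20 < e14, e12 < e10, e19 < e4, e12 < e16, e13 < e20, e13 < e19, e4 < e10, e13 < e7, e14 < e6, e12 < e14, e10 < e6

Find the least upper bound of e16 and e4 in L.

Common upper bounds of {e16, e4}: e8.
The least among these is e8.

e8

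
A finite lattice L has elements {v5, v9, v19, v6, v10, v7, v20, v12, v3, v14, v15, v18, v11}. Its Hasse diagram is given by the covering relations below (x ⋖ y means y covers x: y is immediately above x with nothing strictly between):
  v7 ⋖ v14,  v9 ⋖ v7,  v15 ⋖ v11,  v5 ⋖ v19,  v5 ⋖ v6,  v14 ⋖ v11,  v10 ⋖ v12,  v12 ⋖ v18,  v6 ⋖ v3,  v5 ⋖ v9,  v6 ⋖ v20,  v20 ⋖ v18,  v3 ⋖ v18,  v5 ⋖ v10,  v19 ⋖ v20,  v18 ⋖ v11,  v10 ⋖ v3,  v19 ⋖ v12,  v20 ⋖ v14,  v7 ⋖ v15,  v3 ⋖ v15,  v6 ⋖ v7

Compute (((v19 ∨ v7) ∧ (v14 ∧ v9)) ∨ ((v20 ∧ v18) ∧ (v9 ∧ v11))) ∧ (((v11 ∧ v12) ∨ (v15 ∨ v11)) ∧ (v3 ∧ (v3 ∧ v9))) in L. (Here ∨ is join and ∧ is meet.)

v19 ∨ v7 = v14
v14 ∧ v9 = v9
v14 ∧ v9 = v9
v20 ∧ v18 = v20
v9 ∧ v11 = v9
v20 ∧ v9 = v5
v9 ∨ v5 = v9
v11 ∧ v12 = v12
v15 ∨ v11 = v11
v12 ∨ v11 = v11
v3 ∧ v9 = v5
v3 ∧ v5 = v5
v11 ∧ v5 = v5
v9 ∧ v5 = v5

v5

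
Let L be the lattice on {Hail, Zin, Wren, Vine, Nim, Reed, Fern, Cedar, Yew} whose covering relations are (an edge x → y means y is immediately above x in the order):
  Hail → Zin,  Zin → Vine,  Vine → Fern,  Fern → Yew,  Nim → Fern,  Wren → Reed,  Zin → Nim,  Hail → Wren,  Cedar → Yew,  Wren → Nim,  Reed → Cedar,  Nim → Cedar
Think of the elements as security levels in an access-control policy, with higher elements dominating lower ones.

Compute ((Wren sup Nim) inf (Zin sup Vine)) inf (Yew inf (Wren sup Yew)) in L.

Zin

Wren ∨ Nim = Nim
Zin ∨ Vine = Vine
Nim ∧ Vine = Zin
Wren ∨ Yew = Yew
Yew ∧ Yew = Yew
Zin ∧ Yew = Zin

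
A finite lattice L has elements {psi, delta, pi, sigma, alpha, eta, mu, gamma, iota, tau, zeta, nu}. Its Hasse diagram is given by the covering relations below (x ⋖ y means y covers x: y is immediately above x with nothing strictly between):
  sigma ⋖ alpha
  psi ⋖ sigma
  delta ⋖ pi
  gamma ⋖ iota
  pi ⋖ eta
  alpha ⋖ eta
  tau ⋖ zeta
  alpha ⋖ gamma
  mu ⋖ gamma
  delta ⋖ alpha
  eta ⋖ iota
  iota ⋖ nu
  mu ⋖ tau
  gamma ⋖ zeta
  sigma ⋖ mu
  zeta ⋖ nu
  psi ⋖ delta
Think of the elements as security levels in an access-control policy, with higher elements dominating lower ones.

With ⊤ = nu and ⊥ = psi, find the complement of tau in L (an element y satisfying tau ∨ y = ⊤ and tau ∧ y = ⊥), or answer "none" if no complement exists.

pi

Need y with tau ∨ y = nu and tau ∧ y = psi.
Checking each element gives: pi.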